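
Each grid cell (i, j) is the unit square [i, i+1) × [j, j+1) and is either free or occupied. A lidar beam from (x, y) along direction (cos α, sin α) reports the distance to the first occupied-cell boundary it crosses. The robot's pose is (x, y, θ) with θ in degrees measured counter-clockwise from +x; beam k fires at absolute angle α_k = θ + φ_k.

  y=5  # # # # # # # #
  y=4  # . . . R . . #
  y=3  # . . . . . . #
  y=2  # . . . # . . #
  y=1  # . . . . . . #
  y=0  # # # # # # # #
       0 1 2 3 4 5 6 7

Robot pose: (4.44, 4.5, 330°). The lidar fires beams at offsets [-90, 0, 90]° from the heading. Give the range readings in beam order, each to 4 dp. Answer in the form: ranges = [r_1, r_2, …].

ranges = [4.0415, 2.9560, 0.5774]

beam 1: φ=-90°, α=240°
  cosα=-0.5000 sinα=-0.8660 | (4,4) | tMaxX 0.8800 tMaxY 0.5774 | tΔX 2.0000 tΔY 1.1547
    t=0.5774 [y] (4,3)
    t=0.8800 [x] (3,3)
    t=1.7321 [y] (3,2)
    t=2.8800 [x] (2,2)
    t=2.8868 [y] (2,1)
    t=4.0415 [y] (2,0) — stop
  → r_1 = 4.0415
beam 2: φ=0°, α=330°
  cosα=0.8660 sinα=-0.5000 | (4,4) | tMaxX 0.6466 tMaxY 1.0000 | tΔX 1.1547 tΔY 2.0000
    t=0.6466 [x] (5,4)
    t=1.0000 [y] (5,3)
    t=1.8013 [x] (6,3)
    t=2.9560 [x] (7,3) — stop
  → r_2 = 2.9560
beam 3: φ=90°, α=60°
  cosα=0.5000 sinα=0.8660 | (4,4) | tMaxX 1.1200 tMaxY 0.5774 | tΔX 2.0000 tΔY 1.1547
    t=0.5774 [y] (4,5) — stop
  → r_3 = 0.5774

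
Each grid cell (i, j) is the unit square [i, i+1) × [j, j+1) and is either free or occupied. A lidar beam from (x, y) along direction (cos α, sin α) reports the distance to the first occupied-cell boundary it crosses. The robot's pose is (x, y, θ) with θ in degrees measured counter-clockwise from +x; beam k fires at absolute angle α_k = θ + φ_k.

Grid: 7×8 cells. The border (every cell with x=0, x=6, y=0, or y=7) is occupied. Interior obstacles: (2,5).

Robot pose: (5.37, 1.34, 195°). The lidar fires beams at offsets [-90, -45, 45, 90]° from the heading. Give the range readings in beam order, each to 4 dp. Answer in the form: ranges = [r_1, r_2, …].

beam 1: φ=-90°, α=105°
  cosα=-0.2588 sinα=0.9659 | (5,1) | tMaxX 1.4296 tMaxY 0.6833 | tΔX 3.8637 tΔY 1.0353
    t=0.6833 [y] (5,2)
    t=1.4296 [x] (4,2)
    t=1.7186 [y] (4,3)
    t=2.7538 [y] (4,4)
    t=3.7891 [y] (4,5)
    t=4.8244 [y] (4,6)
    t=5.2933 [x] (3,6)
    t=5.8597 [y] (3,7) — stop
  → r_1 = 5.8597
beam 2: φ=-45°, α=150°
  cosα=-0.8660 sinα=0.5000 | (5,1) | tMaxX 0.4272 tMaxY 1.3200 | tΔX 1.1547 tΔY 2.0000
    t=0.4272 [x] (4,1)
    t=1.3200 [y] (4,2)
    t=1.5819 [x] (3,2)
    t=2.7366 [x] (2,2)
    t=3.3200 [y] (2,3)
    t=3.8913 [x] (1,3)
    t=5.0460 [x] (0,3) — stop
  → r_2 = 5.0460
beam 3: φ=45°, α=240°
  cosα=-0.5000 sinα=-0.8660 | (5,1) | tMaxX 0.7400 tMaxY 0.3926 | tΔX 2.0000 tΔY 1.1547
    t=0.3926 [y] (5,0) — stop
  → r_3 = 0.3926
beam 4: φ=90°, α=285°
  cosα=0.2588 sinα=-0.9659 | (5,1) | tMaxX 2.4341 tMaxY 0.3520 | tΔX 3.8637 tΔY 1.0353
    t=0.3520 [y] (5,0) — stop
  → r_4 = 0.3520

ranges = [5.8597, 5.0460, 0.3926, 0.3520]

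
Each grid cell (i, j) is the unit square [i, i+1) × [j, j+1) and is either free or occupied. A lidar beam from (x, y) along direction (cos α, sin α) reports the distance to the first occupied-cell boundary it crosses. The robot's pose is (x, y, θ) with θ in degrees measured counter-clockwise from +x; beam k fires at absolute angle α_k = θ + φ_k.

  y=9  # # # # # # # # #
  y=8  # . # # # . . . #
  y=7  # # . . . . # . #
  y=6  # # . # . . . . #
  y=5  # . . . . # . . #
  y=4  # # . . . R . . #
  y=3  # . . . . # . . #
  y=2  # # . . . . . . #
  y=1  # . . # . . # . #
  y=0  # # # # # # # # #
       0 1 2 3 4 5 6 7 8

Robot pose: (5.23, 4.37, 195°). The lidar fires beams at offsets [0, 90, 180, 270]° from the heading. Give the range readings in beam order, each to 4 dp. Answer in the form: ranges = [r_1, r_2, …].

beam 1: φ=0°, α=195°
  cosα=-0.9659 sinα=-0.2588 | (5,4) | tMaxX 0.2381 tMaxY 1.4296 | tΔX 1.0353 tΔY 3.8637
    t=0.2381 [x] (4,4)
    t=1.2734 [x] (3,4)
    t=1.4296 [y] (3,3)
    t=2.3087 [x] (2,3)
    t=3.3439 [x] (1,3)
    t=4.3792 [x] (0,3) — stop
  → r_1 = 4.3792
beam 2: φ=90°, α=285°
  cosα=0.2588 sinα=-0.9659 | (5,4) | tMaxX 2.9751 tMaxY 0.3831 | tΔX 3.8637 tΔY 1.0353
    t=0.3831 [y] (5,3) — stop
  → r_2 = 0.3831
beam 3: φ=180°, α=15°
  cosα=0.9659 sinα=0.2588 | (5,4) | tMaxX 0.7972 tMaxY 2.4341 | tΔX 1.0353 tΔY 3.8637
    t=0.7972 [x] (6,4)
    t=1.8324 [x] (7,4)
    t=2.4341 [y] (7,5)
    t=2.8677 [x] (8,5) — stop
  → r_3 = 2.8677
beam 4: φ=270°, α=105°
  cosα=-0.2588 sinα=0.9659 | (5,4) | tMaxX 0.8887 tMaxY 0.6522 | tΔX 3.8637 tΔY 1.0353
    t=0.6522 [y] (5,5) — stop
  → r_4 = 0.6522

ranges = [4.3792, 0.3831, 2.8677, 0.6522]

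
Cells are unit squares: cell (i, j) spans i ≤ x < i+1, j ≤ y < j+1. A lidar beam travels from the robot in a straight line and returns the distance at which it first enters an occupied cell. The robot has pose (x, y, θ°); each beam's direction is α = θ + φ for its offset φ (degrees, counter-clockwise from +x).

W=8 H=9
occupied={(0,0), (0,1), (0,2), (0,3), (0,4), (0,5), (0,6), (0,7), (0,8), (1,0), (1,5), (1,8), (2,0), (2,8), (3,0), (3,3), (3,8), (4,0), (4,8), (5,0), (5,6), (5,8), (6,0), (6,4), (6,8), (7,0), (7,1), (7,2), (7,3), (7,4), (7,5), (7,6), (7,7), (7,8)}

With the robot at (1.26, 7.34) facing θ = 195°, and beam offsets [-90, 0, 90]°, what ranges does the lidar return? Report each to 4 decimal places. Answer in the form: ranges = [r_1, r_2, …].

ranges = [0.6833, 0.2692, 1.3873]

beam 1: φ=-90°, α=105°
  d=(-0.2588,0.9659)  start (1,7)  tX=1.0046 tY=0.6833  stride 1/|dx|=3.8637 1/|dy|=1.0353
    cross y-line → (1,8), t=0.6833 (wall)
  → r_1 = 0.6833
beam 2: φ=0°, α=195°
  d=(-0.9659,-0.2588)  start (1,7)  tX=0.2692 tY=1.3137  stride 1/|dx|=1.0353 1/|dy|=3.8637
    cross x-line → (0,7), t=0.2692 (wall)
  → r_2 = 0.2692
beam 3: φ=90°, α=285°
  d=(0.2588,-0.9659)  start (1,7)  tX=2.8591 tY=0.3520  stride 1/|dx|=3.8637 1/|dy|=1.0353
    cross y-line → (1,6), t=0.3520
    cross y-line → (1,5), t=1.3873 (wall)
  → r_3 = 1.3873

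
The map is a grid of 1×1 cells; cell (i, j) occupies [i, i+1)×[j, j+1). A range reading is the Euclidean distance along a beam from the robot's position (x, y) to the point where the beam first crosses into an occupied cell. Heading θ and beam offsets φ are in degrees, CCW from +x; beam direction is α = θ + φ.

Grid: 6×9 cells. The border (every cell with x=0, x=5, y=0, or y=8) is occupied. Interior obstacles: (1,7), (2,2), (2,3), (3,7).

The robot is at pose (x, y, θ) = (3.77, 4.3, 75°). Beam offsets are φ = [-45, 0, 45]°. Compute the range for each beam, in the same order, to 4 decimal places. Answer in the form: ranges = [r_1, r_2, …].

beam 1: φ=-45°, α=30°
  dir = (cos 30°, sin 30°) = (0.8660, 0.5000); from cell (3,4)
  next x-line at t=0.2656, next y-line at t=1.4000; Δt_x=1.1547, Δt_y=2.0000
    x: enter (4,4) at t=0.2656
    y: enter (4,5) at t=1.4000
    x: enter (5,5) at t=1.4203 ← occupied
  → r_1 = 1.4203
beam 2: φ=0°, α=75°
  dir = (cos 75°, sin 75°) = (0.2588, 0.9659); from cell (3,4)
  next x-line at t=0.8887, next y-line at t=0.7247; Δt_x=3.8637, Δt_y=1.0353
    y: enter (3,5) at t=0.7247
    x: enter (4,5) at t=0.8887
    y: enter (4,6) at t=1.7600
    y: enter (4,7) at t=2.7952
    y: enter (4,8) at t=3.8305 ← occupied
  → r_2 = 3.8305
beam 3: φ=45°, α=120°
  dir = (cos 120°, sin 120°) = (-0.5000, 0.8660); from cell (3,4)
  next x-line at t=1.5400, next y-line at t=0.8083; Δt_x=2.0000, Δt_y=1.1547
    y: enter (3,5) at t=0.8083
    x: enter (2,5) at t=1.5400
    y: enter (2,6) at t=1.9630
    y: enter (2,7) at t=3.1177
    x: enter (1,7) at t=3.5400 ← occupied
  → r_3 = 3.5400

ranges = [1.4203, 3.8305, 3.5400]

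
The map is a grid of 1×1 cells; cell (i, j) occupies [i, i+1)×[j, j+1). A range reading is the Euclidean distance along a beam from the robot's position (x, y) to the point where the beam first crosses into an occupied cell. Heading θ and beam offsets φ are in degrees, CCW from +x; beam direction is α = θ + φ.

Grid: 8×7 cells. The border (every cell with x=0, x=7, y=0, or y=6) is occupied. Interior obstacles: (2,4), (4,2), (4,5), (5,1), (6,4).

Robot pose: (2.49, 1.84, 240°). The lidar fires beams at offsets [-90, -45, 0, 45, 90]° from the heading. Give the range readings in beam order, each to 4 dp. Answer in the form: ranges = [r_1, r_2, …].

beam 1: φ=-90°, α=150°
  direction (-0.8660, 0.5000); cell (2,1); t to first gridline: x 0.5658, y 0.3200 (then +1.1547 / +2.0000)
    (2,2) via y @ 0.3200
    (1,2) via x @ 0.5658
    (0,2) via x @ 1.7205  # hit
  → r_1 = 1.7205
beam 2: φ=-45°, α=195°
  direction (-0.9659, -0.2588); cell (2,1); t to first gridline: x 0.5073, y 3.2455 (then +1.0353 / +3.8637)
    (1,1) via x @ 0.5073
    (0,1) via x @ 1.5426  # hit
  → r_2 = 1.5426
beam 3: φ=0°, α=240°
  direction (-0.5000, -0.8660); cell (2,1); t to first gridline: x 0.9800, y 0.9699 (then +2.0000 / +1.1547)
    (2,0) via y @ 0.9699  # hit
  → r_3 = 0.9699
beam 4: φ=45°, α=285°
  direction (0.2588, -0.9659); cell (2,1); t to first gridline: x 1.9705, y 0.8696 (then +3.8637 / +1.0353)
    (2,0) via y @ 0.8696  # hit
  → r_4 = 0.8696
beam 5: φ=90°, α=330°
  direction (0.8660, -0.5000); cell (2,1); t to first gridline: x 0.5889, y 1.6800 (then +1.1547 / +2.0000)
    (3,1) via x @ 0.5889
    (3,0) via y @ 1.6800  # hit
  → r_5 = 1.6800

ranges = [1.7205, 1.5426, 0.9699, 0.8696, 1.6800]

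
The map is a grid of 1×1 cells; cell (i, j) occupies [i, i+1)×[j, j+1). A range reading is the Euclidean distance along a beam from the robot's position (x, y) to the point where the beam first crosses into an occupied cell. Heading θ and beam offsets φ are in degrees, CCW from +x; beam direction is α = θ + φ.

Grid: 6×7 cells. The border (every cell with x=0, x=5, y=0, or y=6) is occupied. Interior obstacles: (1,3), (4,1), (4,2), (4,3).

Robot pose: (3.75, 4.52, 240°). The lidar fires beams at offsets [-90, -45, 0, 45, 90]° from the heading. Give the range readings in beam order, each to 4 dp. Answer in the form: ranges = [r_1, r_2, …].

ranges = [2.9600, 2.0091, 4.0645, 0.9659, 1.0400]

beam 1: φ=-90°, α=150°
  direction (-0.8660, 0.5000); cell (3,4); t to first gridline: x 0.8660, y 0.9600 (then +1.1547 / +2.0000)
    (2,4) via x @ 0.8660
    (2,5) via y @ 0.9600
    (1,5) via x @ 2.0207
    (1,6) via y @ 2.9600  # hit
  → r_1 = 2.9600
beam 2: φ=-45°, α=195°
  direction (-0.9659, -0.2588); cell (3,4); t to first gridline: x 0.7765, y 2.0091 (then +1.0353 / +3.8637)
    (2,4) via x @ 0.7765
    (1,4) via x @ 1.8117
    (1,3) via y @ 2.0091  # hit
  → r_2 = 2.0091
beam 3: φ=0°, α=240°
  direction (-0.5000, -0.8660); cell (3,4); t to first gridline: x 1.5000, y 0.6004 (then +2.0000 / +1.1547)
    (3,3) via y @ 0.6004
    (2,3) via x @ 1.5000
    (2,2) via y @ 1.7551
    (2,1) via y @ 2.9098
    (1,1) via x @ 3.5000
    (1,0) via y @ 4.0645  # hit
  → r_3 = 4.0645
beam 4: φ=45°, α=285°
  direction (0.2588, -0.9659); cell (3,4); t to first gridline: x 0.9659, y 0.5383 (then +3.8637 / +1.0353)
    (3,3) via y @ 0.5383
    (4,3) via x @ 0.9659  # hit
  → r_4 = 0.9659
beam 5: φ=90°, α=330°
  direction (0.8660, -0.5000); cell (3,4); t to first gridline: x 0.2887, y 1.0400 (then +1.1547 / +2.0000)
    (4,4) via x @ 0.2887
    (4,3) via y @ 1.0400  # hit
  → r_5 = 1.0400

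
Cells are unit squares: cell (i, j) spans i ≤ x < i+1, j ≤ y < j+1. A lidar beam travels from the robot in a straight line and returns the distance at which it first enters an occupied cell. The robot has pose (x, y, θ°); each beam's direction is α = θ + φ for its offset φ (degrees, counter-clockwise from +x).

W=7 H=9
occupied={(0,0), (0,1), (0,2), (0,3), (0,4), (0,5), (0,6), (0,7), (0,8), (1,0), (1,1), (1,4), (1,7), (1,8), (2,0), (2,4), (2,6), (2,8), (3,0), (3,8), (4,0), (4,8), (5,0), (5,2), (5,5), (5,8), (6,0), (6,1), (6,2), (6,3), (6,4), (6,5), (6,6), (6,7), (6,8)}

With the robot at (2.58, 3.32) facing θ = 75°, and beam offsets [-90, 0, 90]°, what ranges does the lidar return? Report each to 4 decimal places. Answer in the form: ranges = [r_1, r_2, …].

ranges = [2.5054, 0.7040, 1.6357]

beam 1: φ=-90°, α=345°
  d=(0.9659,-0.2588)  start (2,3)  tX=0.4348 tY=1.2364  stride 1/|dx|=1.0353 1/|dy|=3.8637
    cross x-line → (3,3), t=0.4348
    cross y-line → (3,2), t=1.2364
    cross x-line → (4,2), t=1.4701
    cross x-line → (5,2), t=2.5054 (wall)
  → r_1 = 2.5054
beam 2: φ=0°, α=75°
  d=(0.2588,0.9659)  start (2,3)  tX=1.6228 tY=0.7040  stride 1/|dx|=3.8637 1/|dy|=1.0353
    cross y-line → (2,4), t=0.7040 (wall)
  → r_2 = 0.7040
beam 3: φ=90°, α=165°
  d=(-0.9659,0.2588)  start (2,3)  tX=0.6005 tY=2.6273  stride 1/|dx|=1.0353 1/|dy|=3.8637
    cross x-line → (1,3), t=0.6005
    cross x-line → (0,3), t=1.6357 (wall)
  → r_3 = 1.6357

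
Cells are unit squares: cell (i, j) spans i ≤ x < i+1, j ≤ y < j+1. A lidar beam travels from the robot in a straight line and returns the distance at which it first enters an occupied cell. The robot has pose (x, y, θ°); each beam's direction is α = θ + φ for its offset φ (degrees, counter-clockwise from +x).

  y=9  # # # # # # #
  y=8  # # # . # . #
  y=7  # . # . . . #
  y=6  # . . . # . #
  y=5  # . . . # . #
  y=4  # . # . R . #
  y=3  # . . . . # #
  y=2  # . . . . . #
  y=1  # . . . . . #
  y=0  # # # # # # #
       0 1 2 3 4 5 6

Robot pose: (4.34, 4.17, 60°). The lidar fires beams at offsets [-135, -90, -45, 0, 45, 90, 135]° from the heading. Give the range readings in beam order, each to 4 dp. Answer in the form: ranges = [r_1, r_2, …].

beam 1: φ=-135°, α=285°
  cosα=0.2588 sinα=-0.9659 | (4,4) | tMaxX 2.5500 tMaxY 0.1760 | tΔX 3.8637 tΔY 1.0353
    t=0.1760 [y] (4,3)
    t=1.2113 [y] (4,2)
    t=2.2465 [y] (4,1)
    t=2.5500 [x] (5,1)
    t=3.2818 [y] (5,0) — stop
  → r_1 = 3.2818
beam 2: φ=-90°, α=330°
  cosα=0.8660 sinα=-0.5000 | (4,4) | tMaxX 0.7621 tMaxY 0.3400 | tΔX 1.1547 tΔY 2.0000
    t=0.3400 [y] (4,3)
    t=0.7621 [x] (5,3) — stop
  → r_2 = 0.7621
beam 3: φ=-45°, α=15°
  cosα=0.9659 sinα=0.2588 | (4,4) | tMaxX 0.6833 tMaxY 3.2069 | tΔX 1.0353 tΔY 3.8637
    t=0.6833 [x] (5,4)
    t=1.7186 [x] (6,4) — stop
  → r_3 = 1.7186
beam 4: φ=0°, α=60°
  cosα=0.5000 sinα=0.8660 | (4,4) | tMaxX 1.3200 tMaxY 0.9584 | tΔX 2.0000 tΔY 1.1547
    t=0.9584 [y] (4,5) — stop
  → r_4 = 0.9584
beam 5: φ=45°, α=105°
  cosα=-0.2588 sinα=0.9659 | (4,4) | tMaxX 1.3137 tMaxY 0.8593 | tΔX 3.8637 tΔY 1.0353
    t=0.8593 [y] (4,5) — stop
  → r_5 = 0.8593
beam 6: φ=90°, α=150°
  cosα=-0.8660 sinα=0.5000 | (4,4) | tMaxX 0.3926 tMaxY 1.6600 | tΔX 1.1547 tΔY 2.0000
    t=0.3926 [x] (3,4)
    t=1.5473 [x] (2,4) — stop
  → r_6 = 1.5473
beam 7: φ=135°, α=195°
  cosα=-0.9659 sinα=-0.2588 | (4,4) | tMaxX 0.3520 tMaxY 0.6568 | tΔX 1.0353 tΔY 3.8637
    t=0.3520 [x] (3,4)
    t=0.6568 [y] (3,3)
    t=1.3873 [x] (2,3)
    t=2.4225 [x] (1,3)
    t=3.4578 [x] (0,3) — stop
  → r_7 = 3.4578

ranges = [3.2818, 0.7621, 1.7186, 0.9584, 0.8593, 1.5473, 3.4578]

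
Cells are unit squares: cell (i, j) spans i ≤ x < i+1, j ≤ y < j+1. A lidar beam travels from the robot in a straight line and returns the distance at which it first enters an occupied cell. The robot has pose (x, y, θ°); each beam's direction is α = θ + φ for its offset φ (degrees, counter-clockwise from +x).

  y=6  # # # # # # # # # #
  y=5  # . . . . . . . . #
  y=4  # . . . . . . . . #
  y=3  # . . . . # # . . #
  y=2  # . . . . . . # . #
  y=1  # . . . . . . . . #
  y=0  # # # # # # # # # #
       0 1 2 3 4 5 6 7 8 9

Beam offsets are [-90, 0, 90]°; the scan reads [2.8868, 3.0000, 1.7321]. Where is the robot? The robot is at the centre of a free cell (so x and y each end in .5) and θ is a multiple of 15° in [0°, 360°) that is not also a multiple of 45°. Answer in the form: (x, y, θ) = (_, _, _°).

(x, y, θ) = (2.5, 2.5, 120°)

Enumerate (i+0.5, j+0.5, θ) over the 37 free cells and 16 admissible headings. For each, cast all 3 beams and compare to the given ranges.
  (6.5, 4.5, 15°): beam 1 = 0.5176 ≠ 2.8868 ✗
  (8.5, 2.5, 240°): beam 1 = 0.5774 ≠ 2.8868 ✗
  (3.5, 1.5, 285°): beam 1 = 1.9319 ≠ 2.8868 ✗
  (4.5, 2.5, 345°): beam 1 = 1.5529 ≠ 2.8868 ✗
  …
  (2.5, 2.5, 120°): r_1=2.8868, r_2=3.0000, r_3=1.7321 — all match ✓
Unique over the lattice → pose = (2.5, 2.5, 120°).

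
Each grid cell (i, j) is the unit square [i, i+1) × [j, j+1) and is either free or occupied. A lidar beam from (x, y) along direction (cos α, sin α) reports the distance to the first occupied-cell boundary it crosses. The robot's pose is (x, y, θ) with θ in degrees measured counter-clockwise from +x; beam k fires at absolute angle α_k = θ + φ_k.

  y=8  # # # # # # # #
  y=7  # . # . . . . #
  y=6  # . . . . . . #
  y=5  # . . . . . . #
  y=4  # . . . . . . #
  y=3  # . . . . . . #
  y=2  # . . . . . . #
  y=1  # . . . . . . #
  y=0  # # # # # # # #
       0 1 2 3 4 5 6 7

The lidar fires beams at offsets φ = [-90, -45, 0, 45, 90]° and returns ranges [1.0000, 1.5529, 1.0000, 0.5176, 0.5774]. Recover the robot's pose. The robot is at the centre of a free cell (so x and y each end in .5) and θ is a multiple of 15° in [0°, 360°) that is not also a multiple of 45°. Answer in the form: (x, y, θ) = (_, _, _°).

Enumerate (i+0.5, j+0.5, θ) over the 41 free cells and 16 admissible headings. For each, cast all 5 beams and compare to the given ranges.
  (2.5, 1.5, 240°): beam 1 = 1.7321 ≠ 1.0000 ✗
  (2.5, 5.5, 345°): beam 1 = 4.6587 ≠ 1.0000 ✗
  (5.5, 2.5, 30°): beam 1 = 1.7321 ≠ 1.0000 ✗
  …
  (1.5, 6.5, 120°): r_1=1.0000, r_2=1.5529, r_3=1.0000, r_4=0.5176, r_5=0.5774 — all match ✓
Only this pose fits every beam.

(x, y, θ) = (1.5, 6.5, 120°)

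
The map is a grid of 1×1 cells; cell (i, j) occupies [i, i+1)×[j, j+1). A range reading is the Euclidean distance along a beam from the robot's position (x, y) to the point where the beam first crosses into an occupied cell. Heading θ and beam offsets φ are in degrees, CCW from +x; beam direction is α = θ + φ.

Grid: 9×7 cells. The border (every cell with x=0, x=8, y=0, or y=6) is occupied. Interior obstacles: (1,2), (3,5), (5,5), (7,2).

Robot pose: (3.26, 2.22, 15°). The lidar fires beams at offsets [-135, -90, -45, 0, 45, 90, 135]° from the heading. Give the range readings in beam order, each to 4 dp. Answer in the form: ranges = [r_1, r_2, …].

ranges = [1.4087, 1.2630, 2.4400, 4.9072, 3.4800, 3.9133, 1.4549]

beam 1: φ=-135°, α=240°
  direction (-0.5000, -0.8660); cell (3,2); t to first gridline: x 0.5200, y 0.2540 (then +2.0000 / +1.1547)
    (3,1) via y @ 0.2540
    (2,1) via x @ 0.5200
    (2,0) via y @ 1.4087  # hit
  → r_1 = 1.4087
beam 2: φ=-90°, α=285°
  direction (0.2588, -0.9659); cell (3,2); t to first gridline: x 2.8591, y 0.2278 (then +3.8637 / +1.0353)
    (3,1) via y @ 0.2278
    (3,0) via y @ 1.2630  # hit
  → r_2 = 1.2630
beam 3: φ=-45°, α=330°
  direction (0.8660, -0.5000); cell (3,2); t to first gridline: x 0.8545, y 0.4400 (then +1.1547 / +2.0000)
    (3,1) via y @ 0.4400
    (4,1) via x @ 0.8545
    (5,1) via x @ 2.0092
    (5,0) via y @ 2.4400  # hit
  → r_3 = 2.4400
beam 4: φ=0°, α=15°
  direction (0.9659, 0.2588); cell (3,2); t to first gridline: x 0.7661, y 3.0137 (then +1.0353 / +3.8637)
    (4,2) via x @ 0.7661
    (5,2) via x @ 1.8014
    (6,2) via x @ 2.8367
    (6,3) via y @ 3.0137
    (7,3) via x @ 3.8719
    (8,3) via x @ 4.9072  # hit
  → r_4 = 4.9072
beam 5: φ=45°, α=60°
  direction (0.5000, 0.8660); cell (3,2); t to first gridline: x 1.4800, y 0.9007 (then +2.0000 / +1.1547)
    (3,3) via y @ 0.9007
    (4,3) via x @ 1.4800
    (4,4) via y @ 2.0554
    (4,5) via y @ 3.2101
    (5,5) via x @ 3.4800  # hit
  → r_5 = 3.4800
beam 6: φ=90°, α=105°
  direction (-0.2588, 0.9659); cell (3,2); t to first gridline: x 1.0046, y 0.8075 (then +3.8637 / +1.0353)
    (3,3) via y @ 0.8075
    (2,3) via x @ 1.0046
    (2,4) via y @ 1.8428
    (2,5) via y @ 2.8781
    (2,6) via y @ 3.9133  # hit
  → r_6 = 3.9133
beam 7: φ=135°, α=150°
  direction (-0.8660, 0.5000); cell (3,2); t to first gridline: x 0.3002, y 1.5600 (then +1.1547 / +2.0000)
    (2,2) via x @ 0.3002
    (1,2) via x @ 1.4549  # hit
  → r_7 = 1.4549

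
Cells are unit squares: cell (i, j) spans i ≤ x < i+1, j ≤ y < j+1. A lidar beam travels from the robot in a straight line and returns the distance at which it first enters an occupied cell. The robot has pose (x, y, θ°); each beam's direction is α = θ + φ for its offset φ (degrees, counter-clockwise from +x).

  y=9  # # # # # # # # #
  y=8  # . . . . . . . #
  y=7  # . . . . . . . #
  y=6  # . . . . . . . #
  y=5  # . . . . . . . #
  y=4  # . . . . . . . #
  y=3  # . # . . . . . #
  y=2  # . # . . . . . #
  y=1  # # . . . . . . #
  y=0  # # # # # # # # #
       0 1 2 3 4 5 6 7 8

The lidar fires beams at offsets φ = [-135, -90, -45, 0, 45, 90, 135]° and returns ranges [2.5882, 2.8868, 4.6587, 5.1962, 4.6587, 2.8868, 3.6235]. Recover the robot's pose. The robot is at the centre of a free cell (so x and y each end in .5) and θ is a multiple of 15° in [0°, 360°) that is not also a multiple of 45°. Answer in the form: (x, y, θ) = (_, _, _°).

(x, y, θ) = (5.5, 4.5, 120°)

The pose lattice has 53·16 = 848 candidates. Test each by forward raycasting.
  (4.5, 7.5, 15°): beam 1 = 4.0415 ≠ 2.5882 ✗
  (5.5, 8.5, 105°): beam 1 = 2.8868 ≠ 2.5882 ✗
  (2.5, 6.5, 240°): beam 2 = 1.7321 ≠ 2.8868 ✗
  (6.5, 2.5, 300°): beam 1 = 3.6235 ≠ 2.5882 ✗
  (7.5, 7.5, 165°): beam 1 = 0.5774 ≠ 2.5882 ✗
  …
  (5.5, 4.5, 120°): r_1=2.5882, r_2=2.8868, r_3=4.6587, r_4=5.1962, r_5=4.6587, r_6=2.8868, r_7=3.6235 — all match ✓
Unique over the lattice → pose = (5.5, 4.5, 120°).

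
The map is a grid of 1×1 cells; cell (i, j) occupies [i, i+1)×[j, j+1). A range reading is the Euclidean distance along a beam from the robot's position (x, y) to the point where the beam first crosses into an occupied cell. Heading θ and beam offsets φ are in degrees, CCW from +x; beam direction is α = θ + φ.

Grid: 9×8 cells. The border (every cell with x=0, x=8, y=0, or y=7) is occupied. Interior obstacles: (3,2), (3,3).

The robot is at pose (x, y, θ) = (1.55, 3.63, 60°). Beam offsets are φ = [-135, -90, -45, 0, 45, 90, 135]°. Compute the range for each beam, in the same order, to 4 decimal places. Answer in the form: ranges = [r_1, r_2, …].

beam 1: φ=-135°, α=285°
  direction (0.2588, -0.9659); cell (1,3); t to first gridline: x 1.7387, y 0.6522 (then +3.8637 / +1.0353)
    (1,2) via y @ 0.6522
    (1,1) via y @ 1.6875
    (2,1) via x @ 1.7387
    (2,0) via y @ 2.7228  # hit
  → r_1 = 2.7228
beam 2: φ=-90°, α=330°
  direction (0.8660, -0.5000); cell (1,3); t to first gridline: x 0.5196, y 1.2600 (then +1.1547 / +2.0000)
    (2,3) via x @ 0.5196
    (2,2) via y @ 1.2600
    (3,2) via x @ 1.6743  # hit
  → r_2 = 1.6743
beam 3: φ=-45°, α=15°
  direction (0.9659, 0.2588); cell (1,3); t to first gridline: x 0.4659, y 1.4296 (then +1.0353 / +3.8637)
    (2,3) via x @ 0.4659
    (2,4) via y @ 1.4296
    (3,4) via x @ 1.5012
    (4,4) via x @ 2.5364
    (5,4) via x @ 3.5717
    (6,4) via x @ 4.6070
    (6,5) via y @ 5.2933
    (7,5) via x @ 5.6423
    (8,5) via x @ 6.6775  # hit
  → r_3 = 6.6775
beam 4: φ=0°, α=60°
  direction (0.5000, 0.8660); cell (1,3); t to first gridline: x 0.9000, y 0.4272 (then +2.0000 / +1.1547)
    (1,4) via y @ 0.4272
    (2,4) via x @ 0.9000
    (2,5) via y @ 1.5819
    (2,6) via y @ 2.7366
    (3,6) via x @ 2.9000
    (3,7) via y @ 3.8913  # hit
  → r_4 = 3.8913
beam 5: φ=45°, α=105°
  direction (-0.2588, 0.9659); cell (1,3); t to first gridline: x 2.1250, y 0.3831 (then +3.8637 / +1.0353)
    (1,4) via y @ 0.3831
    (1,5) via y @ 1.4183
    (0,5) via x @ 2.1250  # hit
  → r_5 = 2.1250
beam 6: φ=90°, α=150°
  direction (-0.8660, 0.5000); cell (1,3); t to first gridline: x 0.6351, y 0.7400 (then +1.1547 / +2.0000)
    (0,3) via x @ 0.6351  # hit
  → r_6 = 0.6351
beam 7: φ=135°, α=195°
  direction (-0.9659, -0.2588); cell (1,3); t to first gridline: x 0.5694, y 2.4341 (then +1.0353 / +3.8637)
    (0,3) via x @ 0.5694  # hit
  → r_7 = 0.5694

ranges = [2.7228, 1.6743, 6.6775, 3.8913, 2.1250, 0.6351, 0.5694]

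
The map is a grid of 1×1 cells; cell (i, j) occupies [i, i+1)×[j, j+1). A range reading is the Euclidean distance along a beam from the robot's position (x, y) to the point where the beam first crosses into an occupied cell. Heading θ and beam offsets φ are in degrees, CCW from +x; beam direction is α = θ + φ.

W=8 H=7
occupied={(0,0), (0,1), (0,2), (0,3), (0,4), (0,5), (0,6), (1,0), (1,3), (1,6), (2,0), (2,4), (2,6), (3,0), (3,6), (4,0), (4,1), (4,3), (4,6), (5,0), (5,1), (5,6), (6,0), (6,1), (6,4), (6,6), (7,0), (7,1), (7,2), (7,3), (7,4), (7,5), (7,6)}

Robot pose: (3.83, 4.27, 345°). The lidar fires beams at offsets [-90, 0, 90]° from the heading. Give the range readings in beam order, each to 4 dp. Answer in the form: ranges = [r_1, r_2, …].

beam 1: φ=-90°, α=255°
  d=(-0.2588,-0.9659)  start (3,4)  tX=3.2069 tY=0.2795  stride 1/|dx|=3.8637 1/|dy|=1.0353
    cross y-line → (3,3), t=0.2795
    cross y-line → (3,2), t=1.3148
    cross y-line → (3,1), t=2.3501
    cross x-line → (2,1), t=3.2069
    cross y-line → (2,0), t=3.3854 (wall)
  → r_1 = 3.3854
beam 2: φ=0°, α=345°
  d=(0.9659,-0.2588)  start (3,4)  tX=0.1760 tY=1.0432  stride 1/|dx|=1.0353 1/|dy|=3.8637
    cross x-line → (4,4), t=0.1760
    cross y-line → (4,3), t=1.0432 (wall)
  → r_2 = 1.0432
beam 3: φ=90°, α=75°
  d=(0.2588,0.9659)  start (3,4)  tX=0.6568 tY=0.7558  stride 1/|dx|=3.8637 1/|dy|=1.0353
    cross x-line → (4,4), t=0.6568
    cross y-line → (4,5), t=0.7558
    cross y-line → (4,6), t=1.7910 (wall)
  → r_3 = 1.7910

ranges = [3.3854, 1.0432, 1.7910]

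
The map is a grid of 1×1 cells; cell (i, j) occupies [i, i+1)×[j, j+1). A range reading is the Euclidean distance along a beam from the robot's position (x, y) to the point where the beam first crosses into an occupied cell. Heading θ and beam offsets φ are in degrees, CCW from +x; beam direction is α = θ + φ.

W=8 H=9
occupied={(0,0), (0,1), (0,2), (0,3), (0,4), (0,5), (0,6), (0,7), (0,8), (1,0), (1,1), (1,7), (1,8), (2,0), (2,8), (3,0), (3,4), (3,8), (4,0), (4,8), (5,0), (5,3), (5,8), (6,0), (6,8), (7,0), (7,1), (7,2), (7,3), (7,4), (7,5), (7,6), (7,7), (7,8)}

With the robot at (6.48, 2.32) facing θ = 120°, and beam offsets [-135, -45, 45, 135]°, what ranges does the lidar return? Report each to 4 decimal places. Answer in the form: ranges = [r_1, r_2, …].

beam 1: φ=-135°, α=345°
  d=(0.9659,-0.2588)  start (6,2)  tX=0.5383 tY=1.2364  stride 1/|dx|=1.0353 1/|dy|=3.8637
    cross x-line → (7,2), t=0.5383 (wall)
  → r_1 = 0.5383
beam 2: φ=-45°, α=75°
  d=(0.2588,0.9659)  start (6,2)  tX=2.0091 tY=0.7040  stride 1/|dx|=3.8637 1/|dy|=1.0353
    cross y-line → (6,3), t=0.7040
    cross y-line → (6,4), t=1.7393
    cross x-line → (7,4), t=2.0091 (wall)
  → r_2 = 2.0091
beam 3: φ=45°, α=165°
  d=(-0.9659,0.2588)  start (6,2)  tX=0.4969 tY=2.6273  stride 1/|dx|=1.0353 1/|dy|=3.8637
    cross x-line → (5,2), t=0.4969
    cross x-line → (4,2), t=1.5322
    cross x-line → (3,2), t=2.5675
    cross y-line → (3,3), t=2.6273
    cross x-line → (2,3), t=3.6028
    cross x-line → (1,3), t=4.6380
    cross x-line → (0,3), t=5.6733 (wall)
  → r_3 = 5.6733
beam 4: φ=135°, α=255°
  d=(-0.2588,-0.9659)  start (6,2)  tX=1.8546 tY=0.3313  stride 1/|dx|=3.8637 1/|dy|=1.0353
    cross y-line → (6,1), t=0.3313
    cross y-line → (6,0), t=1.3666 (wall)
  → r_4 = 1.3666

ranges = [0.5383, 2.0091, 5.6733, 1.3666]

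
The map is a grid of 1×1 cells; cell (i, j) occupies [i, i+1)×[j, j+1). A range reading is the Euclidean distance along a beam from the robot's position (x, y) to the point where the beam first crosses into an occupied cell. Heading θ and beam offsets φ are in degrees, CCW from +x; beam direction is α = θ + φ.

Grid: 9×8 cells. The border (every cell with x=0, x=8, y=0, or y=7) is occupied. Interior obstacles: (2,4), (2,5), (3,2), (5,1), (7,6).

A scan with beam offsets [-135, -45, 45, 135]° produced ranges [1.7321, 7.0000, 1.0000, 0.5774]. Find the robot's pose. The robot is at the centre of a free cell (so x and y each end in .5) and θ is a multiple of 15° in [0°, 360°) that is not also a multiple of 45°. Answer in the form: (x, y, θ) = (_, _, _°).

(x, y, θ) = (1.5, 2.5, 75°)

Candidates: 37 free-cell centres × 16 headings = 592 poses. Raycast each; keep the one whose scan matches to 4 dp.
  (1.5, 3.5, 165°): beam 1 = 1.0000 ≠ 1.7321 ✗
  (2.5, 1.5, 345°): beam 1 = 1.0000 ≠ 1.7321 ✗
  (2.5, 6.5, 195°): beam 1 = 0.5774 ≠ 1.7321 ✗
  (4.5, 3.5, 120°): beam 1 = 3.6235 ≠ 1.7321 ✗
  …
  (1.5, 2.5, 75°): r_1=1.7321, r_2=7.0000, r_3=1.0000, r_4=0.5774 — all match ✓
Unique over the lattice → pose = (1.5, 2.5, 75°).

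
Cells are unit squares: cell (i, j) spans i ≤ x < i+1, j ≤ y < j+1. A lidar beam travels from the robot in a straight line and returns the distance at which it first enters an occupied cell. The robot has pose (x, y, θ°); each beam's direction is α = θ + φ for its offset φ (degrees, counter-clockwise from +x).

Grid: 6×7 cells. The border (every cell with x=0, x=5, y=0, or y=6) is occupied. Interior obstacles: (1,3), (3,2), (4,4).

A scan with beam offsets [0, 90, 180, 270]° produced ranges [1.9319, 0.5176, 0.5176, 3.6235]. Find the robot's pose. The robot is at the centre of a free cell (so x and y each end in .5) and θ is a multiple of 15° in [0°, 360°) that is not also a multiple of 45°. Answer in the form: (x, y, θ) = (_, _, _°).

(x, y, θ) = (4.5, 3.5, 285°)

Enumerate (i+0.5, j+0.5, θ) over the 17 free cells and 16 admissible headings. For each, cast all 4 beams and compare to the given ranges.
  (2.5, 5.5, 150°): beam 1 = 1.0000 ≠ 1.9319 ✗
  (4.5, 2.5, 240°): beam 1 = 1.7321 ≠ 1.9319 ✗
  (1.5, 4.5, 30°): beam 1 = 3.0000 ≠ 1.9319 ✗
  …
  (4.5, 3.5, 285°): r_1=1.9319, r_2=0.5176, r_3=0.5176, r_4=3.6235 — all match ✓
Only this pose fits every beam.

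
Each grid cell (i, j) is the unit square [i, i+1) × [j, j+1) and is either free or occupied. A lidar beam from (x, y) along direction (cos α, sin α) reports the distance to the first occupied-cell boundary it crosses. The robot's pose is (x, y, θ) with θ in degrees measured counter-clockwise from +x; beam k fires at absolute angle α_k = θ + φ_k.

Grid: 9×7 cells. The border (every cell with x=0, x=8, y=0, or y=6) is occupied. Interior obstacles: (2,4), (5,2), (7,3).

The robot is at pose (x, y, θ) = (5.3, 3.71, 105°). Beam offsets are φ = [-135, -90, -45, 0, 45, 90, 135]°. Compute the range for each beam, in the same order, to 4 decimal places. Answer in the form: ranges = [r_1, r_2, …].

beam 1: φ=-135°, α=330°
  dir = (cos 330°, sin 330°) = (0.8660, -0.5000); from cell (5,3)
  next x-line at t=0.8083, next y-line at t=1.4200; Δt_x=1.1547, Δt_y=2.0000
    x: enter (6,3) at t=0.8083
    y: enter (6,2) at t=1.4200
    x: enter (7,2) at t=1.9630
    x: enter (8,2) at t=3.1177 ← occupied
  → r_1 = 3.1177
beam 2: φ=-90°, α=15°
  dir = (cos 15°, sin 15°) = (0.9659, 0.2588); from cell (5,3)
  next x-line at t=0.7247, next y-line at t=1.1205; Δt_x=1.0353, Δt_y=3.8637
    x: enter (6,3) at t=0.7247
    y: enter (6,4) at t=1.1205
    x: enter (7,4) at t=1.7600
    x: enter (8,4) at t=2.7952 ← occupied
  → r_2 = 2.7952
beam 3: φ=-45°, α=60°
  dir = (cos 60°, sin 60°) = (0.5000, 0.8660); from cell (5,3)
  next x-line at t=1.4000, next y-line at t=0.3349; Δt_x=2.0000, Δt_y=1.1547
    y: enter (5,4) at t=0.3349
    x: enter (6,4) at t=1.4000
    y: enter (6,5) at t=1.4896
    y: enter (6,6) at t=2.6443 ← occupied
  → r_3 = 2.6443
beam 4: φ=0°, α=105°
  dir = (cos 105°, sin 105°) = (-0.2588, 0.9659); from cell (5,3)
  next x-line at t=1.1591, next y-line at t=0.3002; Δt_x=3.8637, Δt_y=1.0353
    y: enter (5,4) at t=0.3002
    x: enter (4,4) at t=1.1591
    y: enter (4,5) at t=1.3355
    y: enter (4,6) at t=2.3708 ← occupied
  → r_4 = 2.3708
beam 5: φ=45°, α=150°
  dir = (cos 150°, sin 150°) = (-0.8660, 0.5000); from cell (5,3)
  next x-line at t=0.3464, next y-line at t=0.5800; Δt_x=1.1547, Δt_y=2.0000
    x: enter (4,3) at t=0.3464
    y: enter (4,4) at t=0.5800
    x: enter (3,4) at t=1.5011
    y: enter (3,5) at t=2.5800
    x: enter (2,5) at t=2.6558
    x: enter (1,5) at t=3.8105
    y: enter (1,6) at t=4.5800 ← occupied
  → r_5 = 4.5800
beam 6: φ=90°, α=195°
  dir = (cos 195°, sin 195°) = (-0.9659, -0.2588); from cell (5,3)
  next x-line at t=0.3106, next y-line at t=2.7432; Δt_x=1.0353, Δt_y=3.8637
    x: enter (4,3) at t=0.3106
    x: enter (3,3) at t=1.3459
    x: enter (2,3) at t=2.3811
    y: enter (2,2) at t=2.7432
    x: enter (1,2) at t=3.4164
    x: enter (0,2) at t=4.4517 ← occupied
  → r_6 = 4.4517
beam 7: φ=135°, α=240°
  dir = (cos 240°, sin 240°) = (-0.5000, -0.8660); from cell (5,3)
  next x-line at t=0.6000, next y-line at t=0.8198; Δt_x=2.0000, Δt_y=1.1547
    x: enter (4,3) at t=0.6000
    y: enter (4,2) at t=0.8198
    y: enter (4,1) at t=1.9745
    x: enter (3,1) at t=2.6000
    y: enter (3,0) at t=3.1292 ← occupied
  → r_7 = 3.1292

ranges = [3.1177, 2.7952, 2.6443, 2.3708, 4.5800, 4.4517, 3.1292]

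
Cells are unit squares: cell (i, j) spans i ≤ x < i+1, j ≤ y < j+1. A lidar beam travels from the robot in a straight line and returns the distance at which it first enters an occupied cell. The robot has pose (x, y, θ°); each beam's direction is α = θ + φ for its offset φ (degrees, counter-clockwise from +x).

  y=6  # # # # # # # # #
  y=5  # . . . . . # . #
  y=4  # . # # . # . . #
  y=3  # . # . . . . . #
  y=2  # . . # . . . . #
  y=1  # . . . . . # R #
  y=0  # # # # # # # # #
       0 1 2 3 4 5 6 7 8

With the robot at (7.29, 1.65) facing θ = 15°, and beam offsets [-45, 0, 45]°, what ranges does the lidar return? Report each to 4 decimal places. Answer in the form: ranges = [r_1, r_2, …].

beam 1: φ=-45°, α=330°
  d=(0.8660,-0.5000)  start (7,1)  tX=0.8198 tY=1.3000  stride 1/|dx|=1.1547 1/|dy|=2.0000
    cross x-line → (8,1), t=0.8198 (wall)
  → r_1 = 0.8198
beam 2: φ=0°, α=15°
  d=(0.9659,0.2588)  start (7,1)  tX=0.7350 tY=1.3523  stride 1/|dx|=1.0353 1/|dy|=3.8637
    cross x-line → (8,1), t=0.7350 (wall)
  → r_2 = 0.7350
beam 3: φ=45°, α=60°
  d=(0.5000,0.8660)  start (7,1)  tX=1.4200 tY=0.4041  stride 1/|dx|=2.0000 1/|dy|=1.1547
    cross y-line → (7,2), t=0.4041
    cross x-line → (8,2), t=1.4200 (wall)
  → r_3 = 1.4200

ranges = [0.8198, 0.7350, 1.4200]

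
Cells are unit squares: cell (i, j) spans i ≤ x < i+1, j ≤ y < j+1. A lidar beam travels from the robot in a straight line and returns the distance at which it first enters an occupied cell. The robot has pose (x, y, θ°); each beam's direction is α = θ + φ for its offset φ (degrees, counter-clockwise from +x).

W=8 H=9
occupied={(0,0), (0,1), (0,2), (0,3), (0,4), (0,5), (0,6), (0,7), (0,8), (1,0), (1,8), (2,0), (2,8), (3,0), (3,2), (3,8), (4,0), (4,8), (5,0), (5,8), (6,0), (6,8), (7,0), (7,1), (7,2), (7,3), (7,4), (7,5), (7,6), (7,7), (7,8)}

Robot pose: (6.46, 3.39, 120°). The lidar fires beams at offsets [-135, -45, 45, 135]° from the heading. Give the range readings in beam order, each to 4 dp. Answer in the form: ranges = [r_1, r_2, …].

ranges = [0.5590, 2.0864, 5.6526, 2.4743]

beam 1: φ=-135°, α=345°
  d=(0.9659,-0.2588)  start (6,3)  tX=0.5590 tY=1.5068  stride 1/|dx|=1.0353 1/|dy|=3.8637
    cross x-line → (7,3), t=0.5590 (wall)
  → r_1 = 0.5590
beam 2: φ=-45°, α=75°
  d=(0.2588,0.9659)  start (6,3)  tX=2.0864 tY=0.6315  stride 1/|dx|=3.8637 1/|dy|=1.0353
    cross y-line → (6,4), t=0.6315
    cross y-line → (6,5), t=1.6668
    cross x-line → (7,5), t=2.0864 (wall)
  → r_2 = 2.0864
beam 3: φ=45°, α=165°
  d=(-0.9659,0.2588)  start (6,3)  tX=0.4762 tY=2.3569  stride 1/|dx|=1.0353 1/|dy|=3.8637
    cross x-line → (5,3), t=0.4762
    cross x-line → (4,3), t=1.5115
    cross y-line → (4,4), t=2.3569
    cross x-line → (3,4), t=2.5468
    cross x-line → (2,4), t=3.5821
    cross x-line → (1,4), t=4.6173
    cross x-line → (0,4), t=5.6526 (wall)
  → r_3 = 5.6526
beam 4: φ=135°, α=255°
  d=(-0.2588,-0.9659)  start (6,3)  tX=1.7773 tY=0.4038  stride 1/|dx|=3.8637 1/|dy|=1.0353
    cross y-line → (6,2), t=0.4038
    cross y-line → (6,1), t=1.4390
    cross x-line → (5,1), t=1.7773
    cross y-line → (5,0), t=2.4743 (wall)
  → r_4 = 2.4743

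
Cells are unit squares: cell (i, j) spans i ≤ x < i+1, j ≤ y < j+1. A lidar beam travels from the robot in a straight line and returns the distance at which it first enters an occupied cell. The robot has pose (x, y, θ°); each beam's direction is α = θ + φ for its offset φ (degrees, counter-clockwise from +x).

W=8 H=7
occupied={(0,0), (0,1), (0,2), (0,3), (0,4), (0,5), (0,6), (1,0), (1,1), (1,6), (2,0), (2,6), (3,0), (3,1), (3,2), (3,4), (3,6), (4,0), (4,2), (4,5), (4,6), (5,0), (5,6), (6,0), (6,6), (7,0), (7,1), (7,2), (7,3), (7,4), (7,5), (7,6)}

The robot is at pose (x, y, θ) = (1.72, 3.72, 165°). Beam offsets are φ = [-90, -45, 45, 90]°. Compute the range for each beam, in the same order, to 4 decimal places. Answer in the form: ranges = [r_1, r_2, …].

ranges = [2.3604, 1.4400, 0.8314, 1.7807]

beam 1: φ=-90°, α=75°
  d=(0.2588,0.9659)  start (1,3)  tX=1.0818 tY=0.2899  stride 1/|dx|=3.8637 1/|dy|=1.0353
    cross y-line → (1,4), t=0.2899
    cross x-line → (2,4), t=1.0818
    cross y-line → (2,5), t=1.3252
    cross y-line → (2,6), t=2.3604 (wall)
  → r_1 = 2.3604
beam 2: φ=-45°, α=120°
  d=(-0.5000,0.8660)  start (1,3)  tX=1.4400 tY=0.3233  stride 1/|dx|=2.0000 1/|dy|=1.1547
    cross y-line → (1,4), t=0.3233
    cross x-line → (0,4), t=1.4400 (wall)
  → r_2 = 1.4400
beam 3: φ=45°, α=210°
  d=(-0.8660,-0.5000)  start (1,3)  tX=0.8314 tY=1.4400  stride 1/|dx|=1.1547 1/|dy|=2.0000
    cross x-line → (0,3), t=0.8314 (wall)
  → r_3 = 0.8314
beam 4: φ=90°, α=255°
  d=(-0.2588,-0.9659)  start (1,3)  tX=2.7819 tY=0.7454  stride 1/|dx|=3.8637 1/|dy|=1.0353
    cross y-line → (1,2), t=0.7454
    cross y-line → (1,1), t=1.7807 (wall)
  → r_4 = 1.7807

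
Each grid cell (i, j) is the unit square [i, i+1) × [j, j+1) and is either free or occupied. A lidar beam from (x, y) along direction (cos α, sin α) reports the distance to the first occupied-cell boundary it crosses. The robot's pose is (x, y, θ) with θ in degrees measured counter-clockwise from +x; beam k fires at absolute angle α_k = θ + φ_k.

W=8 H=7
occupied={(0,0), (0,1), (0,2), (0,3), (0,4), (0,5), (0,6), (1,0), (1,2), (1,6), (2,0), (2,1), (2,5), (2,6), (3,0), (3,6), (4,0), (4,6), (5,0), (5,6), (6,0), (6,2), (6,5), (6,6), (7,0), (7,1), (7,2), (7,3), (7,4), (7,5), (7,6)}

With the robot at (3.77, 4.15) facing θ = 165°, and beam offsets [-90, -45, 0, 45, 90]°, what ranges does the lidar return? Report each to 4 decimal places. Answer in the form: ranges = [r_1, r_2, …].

ranges = [1.9153, 1.5400, 2.8677, 2.3000, 2.9751]

beam 1: φ=-90°, α=75°
  cosα=0.2588 sinα=0.9659 | (3,4) | tMaxX 0.8887 tMaxY 0.8800 | tΔX 3.8637 tΔY 1.0353
    t=0.8800 [y] (3,5)
    t=0.8887 [x] (4,5)
    t=1.9153 [y] (4,6) — stop
  → r_1 = 1.9153
beam 2: φ=-45°, α=120°
  cosα=-0.5000 sinα=0.8660 | (3,4) | tMaxX 1.5400 tMaxY 0.9815 | tΔX 2.0000 tΔY 1.1547
    t=0.9815 [y] (3,5)
    t=1.5400 [x] (2,5) — stop
  → r_2 = 1.5400
beam 3: φ=0°, α=165°
  cosα=-0.9659 sinα=0.2588 | (3,4) | tMaxX 0.7972 tMaxY 3.2841 | tΔX 1.0353 tΔY 3.8637
    t=0.7972 [x] (2,4)
    t=1.8324 [x] (1,4)
    t=2.8677 [x] (0,4) — stop
  → r_3 = 2.8677
beam 4: φ=45°, α=210°
  cosα=-0.8660 sinα=-0.5000 | (3,4) | tMaxX 0.8891 tMaxY 0.3000 | tΔX 1.1547 tΔY 2.0000
    t=0.3000 [y] (3,3)
    t=0.8891 [x] (2,3)
    t=2.0438 [x] (1,3)
    t=2.3000 [y] (1,2) — stop
  → r_4 = 2.3000
beam 5: φ=90°, α=255°
  cosα=-0.2588 sinα=-0.9659 | (3,4) | tMaxX 2.9751 tMaxY 0.1553 | tΔX 3.8637 tΔY 1.0353
    t=0.1553 [y] (3,3)
    t=1.1906 [y] (3,2)
    t=2.2258 [y] (3,1)
    t=2.9751 [x] (2,1) — stop
  → r_5 = 2.9751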